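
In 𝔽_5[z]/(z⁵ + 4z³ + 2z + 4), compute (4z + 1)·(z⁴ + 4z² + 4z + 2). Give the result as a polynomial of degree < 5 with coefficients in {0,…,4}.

Multiply in 𝔽_5[z]: (4z + 1)·(z⁴ + 4z² + 4z + 2) = 4z⁵ + z⁴ + z³ + 2z + 2.
Reduce using z⁵ ≡ z³ + 3z + 1 (mod z⁵ + 4z³ + 2z + 4).
Reduced: z⁴ + 4z + 1.

z^4 + 4z + 1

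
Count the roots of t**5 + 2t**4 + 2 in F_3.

1

Write g(t) = t**5 + 2t**4 + 2.
Evaluate at each of the 3 elements of F_3:
g(0) = 2; g(1) = 2; g(2) = 0 → root.
Roots: {2}.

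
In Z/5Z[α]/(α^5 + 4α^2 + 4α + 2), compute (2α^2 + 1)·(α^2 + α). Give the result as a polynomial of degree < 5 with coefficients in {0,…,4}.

Multiply in Z/5Z[α]: (2α^2 + 1)·(α^2 + α) = 2α^4 + 2α^3 + α^2 + α.
Reduced: 2α^4 + 2α^3 + α^2 + α.

2α^4 + 2α^3 + α^2 + α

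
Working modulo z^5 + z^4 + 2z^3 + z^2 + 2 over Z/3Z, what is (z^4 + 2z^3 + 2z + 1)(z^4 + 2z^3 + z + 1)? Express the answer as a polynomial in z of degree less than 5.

Multiply in Z/3Z[z]: (z^4 + 2z^3 + 2z + 1)·(z^4 + 2z^3 + z + 1) = z^8 + z^7 + z^6 + 2z^4 + z^3 + 2z^2 + 1.
Reduce using z^5 ≡ 2z^4 + z^3 + 2z^2 + 1 (mod z^5 + z^4 + 2z^3 + z^2 + 2).
Reduced: z^4 + 2z^2 + 2z + 1.

z^4 + 2z^2 + 2z + 1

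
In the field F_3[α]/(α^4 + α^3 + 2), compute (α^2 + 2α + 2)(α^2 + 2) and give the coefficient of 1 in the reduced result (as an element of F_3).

2

Multiply in F_3[α]: (α^2 + 2α + 2)·(α^2 + 2) = α^4 + 2α^3 + α^2 + α + 1.
Reduce using α^4 ≡ 2α^3 + 1 (mod α^4 + α^3 + 2).
Reduced: α^3 + α^2 + α + 2.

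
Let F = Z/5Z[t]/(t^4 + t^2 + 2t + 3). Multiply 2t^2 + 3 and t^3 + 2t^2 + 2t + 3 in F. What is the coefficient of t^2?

Multiply in Z/5Z[t]: (2t^2 + 3)·(t^3 + 2t^2 + 2t + 3) = 2t^5 + 4t^4 + 2t^3 + 2t^2 + t + 4.
Reduce using t^4 ≡ 4t^2 + 3t + 2 (mod t^4 + t^2 + 2t + 3).
Reduced: 4t^2 + 2t + 2.

4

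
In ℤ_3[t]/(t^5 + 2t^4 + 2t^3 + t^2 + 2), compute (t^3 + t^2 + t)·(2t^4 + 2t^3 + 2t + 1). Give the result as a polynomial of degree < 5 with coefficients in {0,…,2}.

2t^4 + 2t^2 + t

Multiply in ℤ_3[t]: (t^3 + t^2 + t)·(2t^4 + 2t^3 + 2t + 1) = 2t^7 + t^6 + t^5 + t^4 + t.
Reduce using t^5 ≡ t^4 + t^3 + 2t^2 + 1 (mod t^5 + 2t^4 + 2t^3 + t^2 + 2).
Reduced: 2t^4 + 2t^2 + t.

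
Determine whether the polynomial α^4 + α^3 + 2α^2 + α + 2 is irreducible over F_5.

Write m(α) = α^4 + α^3 + 2α^2 + α + 2.
Check for roots in F_5: m(0) = 2; m(1) = 2; m(2) = 1; m(3) = 1; m(4) = 3.
No roots, so no linear factors.
Degree-2 irreducible divisors: test the 10 monic irreducibles of degree 2 over GF(5).
None of them divide m (all give nonzero remainder).
No irreducible factor of degree ≤ 2 exists, so m is irreducible over GF(5).

Yes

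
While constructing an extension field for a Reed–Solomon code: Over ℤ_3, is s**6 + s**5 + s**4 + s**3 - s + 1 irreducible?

Yes

Write f(s) = s**6 + s**5 + s**4 + s**3 - s + 1.
Check for roots in ℤ_3: f(0) = 1; f(1) = 1; f(2) = 2.
No roots, so no linear factors.
Monic irreducibles of degree 2 over GF(3): s**2 + 1, s**2 + s - 1, s**2 - s - 1.
None of them divide f (all give nonzero remainder).
Degree-3 irreducible divisors: test the 8 monic irreducibles of degree 3 over GF(3).
None of them divide f (all give nonzero remainder).
No irreducible factor of degree ≤ 3 exists, so f is irreducible over GF(3).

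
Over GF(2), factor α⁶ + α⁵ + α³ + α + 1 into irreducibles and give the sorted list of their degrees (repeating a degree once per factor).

Write g(α) = α⁶ + α⁵ + α³ + α + 1.
Roots in GF(2): g(0) = 1; g(1) = 1.
Complete factorization: g(α) = (α² + α + 1)^3.
Factor degrees with multiplicity: 2 + 2 + 2 = 6.

2, 2, 2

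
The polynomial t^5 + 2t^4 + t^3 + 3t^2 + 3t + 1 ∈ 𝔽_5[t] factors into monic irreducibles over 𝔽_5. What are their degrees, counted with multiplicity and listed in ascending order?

Write f(t) = t^5 + 2t^4 + t^3 + 3t^2 + 3t + 1.
Roots in 𝔽_5: f(0) = 1; f(1) = 1; f(2) = 1; f(3) = 4; f(4) = 1.
Complete factorization: f(t) = (t^2 + 2t + 3)·(t^3 + 3t + 2).
Factor degrees with multiplicity: 2 + 3 = 5.

2, 3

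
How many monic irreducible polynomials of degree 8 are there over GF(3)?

810

x^(3^8) − x is the product of all monic irreducibles of degree dividing 8; Möbius inversion gives N = (1/8) Σ μ(8/d)·3^d.
Divisors of 8: 1, 2, 4, 8; μ(8/d) for each: 0, 0, -1, 1.
Σ = − 3^4 + 3^8 = 6480.
N = 6480/8 = 810.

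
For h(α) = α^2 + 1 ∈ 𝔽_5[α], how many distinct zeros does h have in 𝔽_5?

Evaluate at each of the 5 elements of 𝔽_5:
h(0) = 1; h(1) = 2; h(2) = 0 → root; h(3) = 0 → root; h(4) = 2.
Roots: {2, 3}.

2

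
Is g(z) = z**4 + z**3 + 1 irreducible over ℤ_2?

Yes

Check for roots in ℤ_2: g(0) = 1; g(1) = 1.
No roots, so no linear factors.
Monic irreducibles of degree 2 over GF(2): z**2 + z + 1.
None of them divide g (all give nonzero remainder).
No irreducible factor of degree ≤ 2 exists, so g is irreducible over GF(2).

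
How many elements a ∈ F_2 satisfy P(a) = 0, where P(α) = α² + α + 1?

0

Evaluate at each of the 2 elements of F_2:
P(0) = 1; P(1) = 1.
No element is a root.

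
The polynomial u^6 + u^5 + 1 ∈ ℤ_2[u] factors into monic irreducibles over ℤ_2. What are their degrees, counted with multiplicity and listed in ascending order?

6

Write h(u) = u^6 + u^5 + 1.
Roots in ℤ_2: h(0) = 1; h(1) = 1.
Complete factorization: h(u) = (u^6 + u^5 + 1).
Factor degrees with multiplicity: 6 = 6.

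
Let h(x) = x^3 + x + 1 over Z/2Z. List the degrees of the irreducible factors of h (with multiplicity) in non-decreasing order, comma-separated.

3

Roots in Z/2Z: h(0) = 1; h(1) = 1.
Complete factorization: h(x) = (x^3 + x + 1).
Factor degrees with multiplicity: 3 = 3.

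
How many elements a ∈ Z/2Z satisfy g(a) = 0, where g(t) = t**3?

1

Evaluate at each of the 2 elements of Z/2Z:
g(0) = 0 → root; g(1) = 1.
Roots: {0}.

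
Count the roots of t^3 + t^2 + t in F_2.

1

Write f(t) = t^3 + t^2 + t.
Evaluate at each of the 2 elements of F_2:
f(0) = 0 → root; f(1) = 1.
Roots: {0}.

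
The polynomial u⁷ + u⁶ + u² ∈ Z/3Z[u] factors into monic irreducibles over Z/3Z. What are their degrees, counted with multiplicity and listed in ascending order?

1, 1, 1, 1, 3

Write f(u) = u⁷ + u⁶ + u².
Roots in Z/3Z: f(0) = 0 → root; f(1) = 0 → root; f(2) = 1.
Linear factors from roots: (u), (u - 1).
Complete factorization: f(u) = (u)^2·(u - 1)^2·(u³ - u + 1).
Factor degrees with multiplicity: 1 + 1 + 1 + 1 + 3 = 7.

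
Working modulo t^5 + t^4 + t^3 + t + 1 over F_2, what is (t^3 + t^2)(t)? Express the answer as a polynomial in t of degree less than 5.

Multiply in F_2[t]: (t^3 + t^2)·(t) = t^4 + t^3.
Reduced: t^4 + t^3.

t^4 + t^3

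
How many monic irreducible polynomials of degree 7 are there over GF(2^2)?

Gauss's count: N_{4}(7) = (1/7) Σ_{d|7} μ(7/d)·4^d.
Divisors of 7: 1, 7; μ(7/d) for each: -1, 1.
Σ = − 4^1 + 4^7 = 16380.
N = 16380/7 = 2340.

2340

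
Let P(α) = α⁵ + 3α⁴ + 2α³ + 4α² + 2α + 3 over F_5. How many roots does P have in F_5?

3

Evaluate at each of the 5 elements of F_5:
P(0) = 3; P(1) = 0 → root; P(2) = 4; P(3) = 0 → root; P(4) = 0 → root.
Roots: {1, 3, 4}.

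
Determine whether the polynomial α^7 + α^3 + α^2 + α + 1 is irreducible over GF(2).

Write f(α) = α^7 + α^3 + α^2 + α + 1.
Check for roots in GF(2): f(0) = 1; f(1) = 1.
No roots, so no linear factors.
Monic irreducibles of degree 2 over GF(2): α^2 + α + 1.
None of them divide f (all give nonzero remainder).
Monic irreducibles of degree 3 over GF(2): α^3 + α + 1, α^3 + α^2 + 1.
None of them divide f (all give nonzero remainder).
No irreducible factor of degree ≤ 3 exists, so f is irreducible over GF(2).

Yes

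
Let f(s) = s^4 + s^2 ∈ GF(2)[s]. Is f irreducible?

No

Check for roots in GF(2): f(0) = 0 → root; f(1) = 0 → root.
f(0) = 0, so (s) divides f(s); f is reducible.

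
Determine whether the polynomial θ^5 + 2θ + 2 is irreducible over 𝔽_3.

Write f(θ) = θ^5 + 2θ + 2.
Check for roots in 𝔽_3: f(0) = 2; f(1) = 2; f(2) = 2.
No roots, so no linear factors.
Monic irreducibles of degree 2 over GF(3): θ^2 + 1, θ^2 + θ + 2, θ^2 + 2θ + 2.
None of them divide f (all give nonzero remainder).
No irreducible factor of degree ≤ 2 exists, so f is irreducible over GF(3).

Yes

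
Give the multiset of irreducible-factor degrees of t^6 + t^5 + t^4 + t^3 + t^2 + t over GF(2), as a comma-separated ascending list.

Write f(t) = t^6 + t^5 + t^4 + t^3 + t^2 + t.
Roots in GF(2): f(0) = 0 → root; f(1) = 0 → root.
Linear factors from roots: (t), (t + 1).
Complete factorization: f(t) = (t)·(t + 1)·(t^2 + t + 1)^2.
Factor degrees with multiplicity: 1 + 1 + 2 + 2 = 6.

1, 1, 2, 2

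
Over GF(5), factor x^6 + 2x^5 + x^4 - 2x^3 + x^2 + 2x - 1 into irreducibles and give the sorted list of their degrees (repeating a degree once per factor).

1, 1, 2, 2

Write f(x) = x^6 + 2x^5 + x^4 - 2x^3 + x^2 + 2x - 1.
Roots in GF(5): f(0) = 4; f(1) = 4; f(2) = 0 → root; f(3) = 1; f(4) = 0 → root.
Linear factors from roots: (x - 2), (x + 1).
Complete factorization: f(x) = (x + 1)·(x - 2)·(x^2 + x + 1)·(x^2 + 2x - 2).
Factor degrees with multiplicity: 1 + 1 + 2 + 2 = 6.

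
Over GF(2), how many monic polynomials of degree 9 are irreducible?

Gauss's count: N_{2}(9) = (1/9) Σ_{d|9} μ(9/d)·2^d.
Divisors of 9: 1, 3, 9; μ(9/d) for each: 0, -1, 1.
Σ = − 2^3 + 2^9 = 504.
N = 504/9 = 56.

56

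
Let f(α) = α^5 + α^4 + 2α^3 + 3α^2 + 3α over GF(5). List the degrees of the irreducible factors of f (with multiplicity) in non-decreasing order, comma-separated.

1, 1, 3

Roots in GF(5): f(0) = 0 → root; f(1) = 0 → root; f(2) = 2; f(3) = 4; f(4) = 3.
Linear factors from roots: (α), (α + 4).
Complete factorization: f(α) = (α)·(α + 4)·(α^3 + 2α^2 + 4α + 2).
Factor degrees with multiplicity: 1 + 1 + 3 = 5.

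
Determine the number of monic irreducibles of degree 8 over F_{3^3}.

The number of monic irreducibles of degree 8 over GF(27) is (1/8)·Σ_{d∣8} μ(8/d) 27^d.
Divisors of 8: 1, 2, 4, 8; μ(8/d) for each: 0, 0, -1, 1.
Σ = − 27^4 + 27^8 = 282429005040.
N = 282429005040/8 = 35303625630.

35303625630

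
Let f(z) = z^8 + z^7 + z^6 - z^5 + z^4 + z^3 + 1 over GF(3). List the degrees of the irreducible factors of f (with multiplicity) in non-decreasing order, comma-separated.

Roots in GF(3): f(0) = 1; f(1) = 2; f(2) = 0 → root.
Linear factors from roots: (z + 1).
Complete factorization: f(z) = (z + 1)·(z^2 - z - 1)^2·(z^3 - z^2 + 1).
Factor degrees with multiplicity: 1 + 2 + 2 + 3 = 8.

1, 2, 2, 3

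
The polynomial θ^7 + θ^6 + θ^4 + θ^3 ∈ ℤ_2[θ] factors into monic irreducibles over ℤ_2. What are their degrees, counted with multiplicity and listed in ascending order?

Write g(θ) = θ^7 + θ^6 + θ^4 + θ^3.
Roots in ℤ_2: g(0) = 0 → root; g(1) = 0 → root.
Linear factors from roots: (θ), (θ + 1).
Complete factorization: g(θ) = (θ + 1)^2·(θ)^3·(θ^2 + θ + 1).
Factor degrees with multiplicity: 1 + 1 + 1 + 1 + 1 + 2 = 7.

1, 1, 1, 1, 1, 2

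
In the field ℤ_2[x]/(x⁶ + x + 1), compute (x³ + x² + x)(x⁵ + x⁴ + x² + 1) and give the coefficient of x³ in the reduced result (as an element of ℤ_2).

Multiply in ℤ_2[x]: (x³ + x² + x)·(x⁵ + x⁴ + x² + 1) = x⁸ + x⁴ + x² + x.
Reduce using x⁶ ≡ x + 1 (mod x⁶ + x + 1).
Reduced: x⁴ + x³ + x.

1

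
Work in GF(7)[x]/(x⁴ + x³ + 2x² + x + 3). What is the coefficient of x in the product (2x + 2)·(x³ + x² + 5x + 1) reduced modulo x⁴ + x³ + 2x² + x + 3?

Multiply in GF(7)[x]: (2x + 2)·(x³ + x² + 5x + 1) = 2x⁴ + 4x³ + 5x² + 5x + 2.
Reduce using x⁴ ≡ 6x³ + 5x² + 6x + 4 (mod x⁴ + x³ + 2x² + x + 3).
Reduced: 2x³ + x² + 3x + 3.

3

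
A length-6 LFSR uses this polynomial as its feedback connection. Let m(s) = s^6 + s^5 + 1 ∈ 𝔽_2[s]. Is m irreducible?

Check for roots in 𝔽_2: m(0) = 1; m(1) = 1.
No roots, so no linear factors.
Monic irreducibles of degree 2 over GF(2): s^2 + s + 1.
None of them divide m (all give nonzero remainder).
Monic irreducibles of degree 3 over GF(2): s^3 + s + 1, s^3 + s^2 + 1.
None of them divide m (all give nonzero remainder).
No irreducible factor of degree ≤ 3 exists, so m is irreducible over GF(2).

Yes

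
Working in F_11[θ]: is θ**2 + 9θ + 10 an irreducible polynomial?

Write P(θ) = θ**2 + 9θ + 10.
Check each element of F_11 for a root: P(0)=10, P(1)=9, P(2)=10, P(3)=2, P(4)=7, P(5)=3, P(6)=1, P(7)=1, P(8)=3, P(9)=7, P(10)=2.
No roots. A degree-2 polynomial over a field with no linear factor is irreducible.

Yes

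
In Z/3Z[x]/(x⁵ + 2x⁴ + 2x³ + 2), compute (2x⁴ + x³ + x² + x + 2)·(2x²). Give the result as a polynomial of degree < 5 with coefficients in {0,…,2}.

2x^3 + x^2 + x

Multiply in Z/3Z[x]: (2x⁴ + x³ + x² + x + 2)·(2x²) = x⁶ + 2x⁵ + 2x⁴ + 2x³ + x².
Reduce using x⁵ ≡ x⁴ + x³ + 1 (mod x⁵ + 2x⁴ + 2x³ + 2).
Reduced: 2x³ + x² + x.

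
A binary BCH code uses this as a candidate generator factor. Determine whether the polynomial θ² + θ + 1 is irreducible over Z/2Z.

Write g(θ) = θ² + θ + 1.
Check for roots in Z/2Z: g(0) = 1; g(1) = 1.
No roots. A degree-2 polynomial over a field with no linear factor is irreducible.

Yes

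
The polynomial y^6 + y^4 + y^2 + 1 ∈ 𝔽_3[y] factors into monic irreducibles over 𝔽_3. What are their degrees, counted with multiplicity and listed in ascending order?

Write f(y) = y^6 + y^4 + y^2 + 1.
Roots in 𝔽_3: f(0) = 1; f(1) = 1; f(2) = 1.
Complete factorization: f(y) = (y^2 + 1)·(y^2 + y + 2)·(y^2 + 2y + 2).
Factor degrees with multiplicity: 2 + 2 + 2 = 6.

2, 2, 2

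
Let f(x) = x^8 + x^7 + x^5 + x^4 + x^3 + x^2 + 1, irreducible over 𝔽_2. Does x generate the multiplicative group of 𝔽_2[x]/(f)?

|GF(2^8)^×| = 2^8 − 1 = 255. Prime factorization: 255 = 3·5·17.
f is primitive ⇔ x has order 255 in GF(2)[x]/(f), i.e. x^(255/q) ≠ 1 for each prime q | 255.
x^(85) mod f = 1
x^(51) mod f = x^7 + x^6 + x^2 + 1.
x^(15) mod f = x^7 + x^4 + x^2.
Since x^(85) = 1, the order of x divides 85 < 255; not primitive.

No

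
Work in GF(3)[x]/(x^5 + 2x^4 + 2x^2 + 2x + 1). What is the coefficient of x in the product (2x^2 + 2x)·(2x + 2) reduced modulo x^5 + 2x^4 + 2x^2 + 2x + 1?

1

Multiply in GF(3)[x]: (2x^2 + 2x)·(2x + 2) = x^3 + 2x^2 + x.
Reduced: x^3 + 2x^2 + x.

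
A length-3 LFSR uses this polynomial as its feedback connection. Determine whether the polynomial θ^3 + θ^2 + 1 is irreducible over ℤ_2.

Yes

Write h(θ) = θ^3 + θ^2 + 1.
Check for roots in ℤ_2: h(0) = 1; h(1) = 1.
No roots. A degree-3 polynomial over a field with no linear factor is irreducible.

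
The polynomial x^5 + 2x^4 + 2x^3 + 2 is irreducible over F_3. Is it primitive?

Write f(x) = x^5 + 2x^4 + 2x^3 + 2.
|GF(3^5)^×| = 3^5 − 1 = 242. Prime factorization: 242 = 2·11^2.
f is primitive ⇔ x has order 242 in GF(3)[x]/(f), i.e. x^(242/q) ≠ 1 for each prime q | 242.
x^(121) mod f = 1
x^(22) mod f = x^4 + x^2 + x + 2.
Since x^(121) = 1, the order of x divides 121 < 242; not primitive.

No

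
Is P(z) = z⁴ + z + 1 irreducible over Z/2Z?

Yes

Check for roots in Z/2Z: P(0) = 1; P(1) = 1.
No roots, so no linear factors.
Monic irreducibles of degree 2 over GF(2): z² + z + 1.
None of them divide P (all give nonzero remainder).
No irreducible factor of degree ≤ 2 exists, so P is irreducible over GF(2).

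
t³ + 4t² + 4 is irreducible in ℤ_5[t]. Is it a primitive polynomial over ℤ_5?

Write f(t) = t³ + 4t² + 4.
|GF(5^3)^×| = 5^3 − 1 = 124. Prime factorization: 124 = 2^2·31.
f is primitive ⇔ t has order 124 in GF(5)[t]/(f), i.e. t^(124/q) ≠ 1 for each prime q | 124.
t^(62) mod f = 1
t^(4) mod f = t² + t + 1.
Since t^(62) = 1, the order of t divides 62 < 124; not primitive.

No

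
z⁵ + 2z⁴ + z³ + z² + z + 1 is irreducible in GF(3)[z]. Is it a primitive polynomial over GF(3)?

Yes

Write f(z) = z⁵ + 2z⁴ + z³ + z² + z + 1.
|GF(3^5)^×| = 3^5 − 1 = 242. Prime factorization: 242 = 2·11^2.
f is primitive ⇔ z has order 242 in GF(3)[z]/(f), i.e. z^(242/q) ≠ 1 for each prime q | 242.
z^(121) mod f = 2.
z^(22) mod f = 2z⁴ + z³ + 2.
None equal 1, so z has full order 242; f is primitive.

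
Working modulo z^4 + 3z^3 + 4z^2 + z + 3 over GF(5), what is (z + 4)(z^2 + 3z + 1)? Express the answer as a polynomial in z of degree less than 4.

Multiply in GF(5)[z]: (z + 4)·(z^2 + 3z + 1) = z^3 + 2z^2 + 3z + 4.
Reduced: z^3 + 2z^2 + 3z + 4.

z^3 + 2z^2 + 3z + 4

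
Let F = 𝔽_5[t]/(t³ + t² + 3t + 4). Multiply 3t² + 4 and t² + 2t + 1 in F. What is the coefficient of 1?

Multiply in 𝔽_5[t]: (3t² + 4)·(t² + 2t + 1) = 3t⁴ + t³ + 2t² + 3t + 4.
Reduce using t³ ≡ 4t² + 2t + 1 (mod t³ + t² + 3t + 4).
Reduced: 2t + 2.

2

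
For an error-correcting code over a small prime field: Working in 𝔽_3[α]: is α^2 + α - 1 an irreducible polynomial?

Yes

Write m(α) = α^2 + α - 1.
Check for roots in 𝔽_3: m(0) = 2; m(1) = 1; m(2) = 2.
No roots. A degree-2 polynomial over a field with no linear factor is irreducible.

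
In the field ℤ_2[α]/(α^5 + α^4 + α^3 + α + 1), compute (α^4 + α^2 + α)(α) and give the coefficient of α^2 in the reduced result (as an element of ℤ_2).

1

Multiply in ℤ_2[α]: (α^4 + α^2 + α)·(α) = α^5 + α^3 + α^2.
Reduce using α^5 ≡ α^4 + α^3 + α + 1 (mod α^5 + α^4 + α^3 + α + 1).
Reduced: α^4 + α^2 + α + 1.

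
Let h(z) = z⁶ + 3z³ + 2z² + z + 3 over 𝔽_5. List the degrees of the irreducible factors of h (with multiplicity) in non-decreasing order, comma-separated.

1, 1, 2, 2

Roots in 𝔽_5: h(0) = 3; h(1) = 0 → root; h(2) = 1; h(3) = 4; h(4) = 2.
Linear factors from roots: (z + 4).
Complete factorization: h(z) = (z + 4)^2·(z² + 3z + 4)·(z² + 4z + 2).
Factor degrees with multiplicity: 1 + 1 + 2 + 2 = 6.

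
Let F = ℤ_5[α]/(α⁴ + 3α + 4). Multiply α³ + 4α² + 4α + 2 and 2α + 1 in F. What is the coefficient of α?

2

Multiply in ℤ_5[α]: (α³ + 4α² + 4α + 2)·(2α + 1) = 2α⁴ + 4α³ + 2α² + 3α + 2.
Reduce using α⁴ ≡ 2α + 1 (mod α⁴ + 3α + 4).
Reduced: 4α³ + 2α² + 2α + 4.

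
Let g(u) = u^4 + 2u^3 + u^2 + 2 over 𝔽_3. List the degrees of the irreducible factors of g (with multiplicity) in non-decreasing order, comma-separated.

1, 1, 2

Roots in 𝔽_3: g(0) = 2; g(1) = 0 → root; g(2) = 2.
Linear factors from roots: (u + 2).
Complete factorization: g(u) = (u + 2)^2·(u^2 + u + 2).
Factor degrees with multiplicity: 1 + 1 + 2 = 4.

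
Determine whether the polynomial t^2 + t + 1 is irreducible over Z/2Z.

Yes

Write g(t) = t^2 + t + 1.
Check for roots in Z/2Z: g(0) = 1; g(1) = 1.
No roots. A degree-2 polynomial over a field with no linear factor is irreducible.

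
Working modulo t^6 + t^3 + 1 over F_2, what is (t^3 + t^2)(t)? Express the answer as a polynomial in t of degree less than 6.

Multiply in F_2[t]: (t^3 + t^2)·(t) = t^4 + t^3.
Reduced: t^4 + t^3.

t^4 + t^3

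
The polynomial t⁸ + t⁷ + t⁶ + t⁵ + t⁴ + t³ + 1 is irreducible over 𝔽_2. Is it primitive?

No

Write f(t) = t⁸ + t⁷ + t⁶ + t⁵ + t⁴ + t³ + 1.
|GF(2^8)^×| = 2^8 − 1 = 255. Prime factorization: 255 = 3·5·17.
f is primitive ⇔ t has order 255 in GF(2)[t]/(f), i.e. t^(255/q) ≠ 1 for each prime q | 255.
t^(85) mod f = 1
t^(51) mod f = t⁷ + t⁵ + t³ + t² + 1.
t^(15) mod f = t⁷ + t⁶ + t³ + t + 1.
Since t^(85) = 1, the order of t divides 85 < 255; not primitive.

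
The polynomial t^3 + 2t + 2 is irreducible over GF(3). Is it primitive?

Write f(t) = t^3 + 2t + 2.
|GF(3^3)^×| = 3^3 − 1 = 26. Prime factorization: 26 = 2·13.
f is primitive ⇔ t has order 26 in GF(3)[t]/(f), i.e. t^(26/q) ≠ 1 for each prime q | 26.
t^(13) mod f = 1
t^(2) mod f = t^2.
Since t^(13) = 1, the order of t divides 13 < 26; not primitive.

No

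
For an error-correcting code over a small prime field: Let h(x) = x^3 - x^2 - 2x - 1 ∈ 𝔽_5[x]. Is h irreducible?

Yes

Check for roots in 𝔽_5: h(0) = 4; h(1) = 2; h(2) = 4; h(3) = 1; h(4) = 4.
No roots. A degree-3 polynomial over a field with no linear factor is irreducible.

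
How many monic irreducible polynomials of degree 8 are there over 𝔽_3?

By the necklace-counting formula, N_3(8) = (1/8) Σ_{d|8} μ(8/d)·3^d.
Divisors of 8: 1, 2, 4, 8; μ(8/d) for each: 0, 0, -1, 1.
Σ = − 3^4 + 3^8 = 6480.
N = 6480/8 = 810.

810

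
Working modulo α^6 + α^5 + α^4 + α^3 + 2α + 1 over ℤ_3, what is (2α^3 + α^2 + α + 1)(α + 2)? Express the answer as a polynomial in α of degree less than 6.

Multiply in ℤ_3[α]: (2α^3 + α^2 + α + 1)·(α + 2) = 2α^4 + 2α^3 + 2.
Reduced: 2α^4 + 2α^3 + 2.

2α^4 + 2α^3 + 2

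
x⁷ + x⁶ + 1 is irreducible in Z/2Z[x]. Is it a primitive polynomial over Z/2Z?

Yes

Write f(x) = x⁷ + x⁶ + 1.
|GF(2^7)^×| = 2^7 − 1 = 127. Prime factorization: 127 = 127.
f is primitive ⇔ x has order 127 in GF(2)[x]/(f), i.e. x^(127/q) ≠ 1 for each prime q | 127.
x^(1) mod f = x.
None equal 1, so x has full order 127; f is primitive.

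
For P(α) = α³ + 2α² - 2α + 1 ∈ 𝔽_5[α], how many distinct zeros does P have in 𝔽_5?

Evaluate at each of the 5 elements of 𝔽_5:
P(0) = 1; P(1) = 2; P(2) = 3; P(3) = 0 → root; P(4) = 4.
Roots: {3}.

1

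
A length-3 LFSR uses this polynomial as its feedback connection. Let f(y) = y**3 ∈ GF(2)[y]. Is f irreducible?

Check for roots in GF(2): f(0) = 0 → root; f(1) = 1.
f(0) = 0, so (y) divides f(y); f is reducible.

No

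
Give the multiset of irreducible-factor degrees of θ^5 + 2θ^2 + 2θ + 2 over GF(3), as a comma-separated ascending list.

Write f(θ) = θ^5 + 2θ^2 + 2θ + 2.
Roots in GF(3): f(0) = 2; f(1) = 1; f(2) = 1.
Complete factorization: f(θ) = (θ^2 + 1)·(θ^3 + 2θ + 2).
Factor degrees with multiplicity: 2 + 3 = 5.

2, 3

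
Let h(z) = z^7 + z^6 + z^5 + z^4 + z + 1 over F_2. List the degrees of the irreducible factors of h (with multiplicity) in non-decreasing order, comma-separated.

1, 3, 3

Roots in F_2: h(0) = 1; h(1) = 0 → root.
Linear factors from roots: (z + 1).
Complete factorization: h(z) = (z + 1)·(z^3 + z^2 + 1)^2.
Factor degrees with multiplicity: 1 + 3 + 3 = 7.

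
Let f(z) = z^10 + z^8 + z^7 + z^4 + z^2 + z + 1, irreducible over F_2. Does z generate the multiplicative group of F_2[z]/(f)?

Yes

|GF(2^10)^×| = 2^10 − 1 = 1023. Prime factorization: 1023 = 3·11·31.
f is primitive ⇔ z has order 1023 in GF(2)[z]/(f), i.e. z^(1023/q) ≠ 1 for each prime q | 1023.
z^(341) mod f = z^8 + z^7 + z^6 + z^3 + z^2.
z^(93) mod f = z^9 + z^7 + z^6 + z^5 + z^4 + z^2 + z + 1.
z^(33) mod f = z^6 + z^4 + z^3 + z.
None equal 1, so z has full order 1023; f is primitive.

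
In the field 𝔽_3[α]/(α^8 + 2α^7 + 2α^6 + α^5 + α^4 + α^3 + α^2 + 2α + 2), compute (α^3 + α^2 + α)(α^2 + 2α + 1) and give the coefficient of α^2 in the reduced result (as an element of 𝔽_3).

0

Multiply in 𝔽_3[α]: (α^3 + α^2 + α)·(α^2 + 2α + 1) = α^5 + α^3 + α.
Reduced: α^5 + α^3 + α.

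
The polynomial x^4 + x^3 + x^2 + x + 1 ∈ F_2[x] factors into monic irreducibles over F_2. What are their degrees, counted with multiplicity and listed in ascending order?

Write f(x) = x^4 + x^3 + x^2 + x + 1.
Roots in F_2: f(0) = 1; f(1) = 1.
Complete factorization: f(x) = (x^4 + x^3 + x^2 + x + 1).
Factor degrees with multiplicity: 4 = 4.

4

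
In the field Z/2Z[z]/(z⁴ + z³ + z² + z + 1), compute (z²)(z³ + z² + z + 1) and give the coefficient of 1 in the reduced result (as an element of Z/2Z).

0

Multiply in Z/2Z[z]: (z²)·(z³ + z² + z + 1) = z⁵ + z⁴ + z³ + z².
Reduce using z⁴ ≡ z³ + z² + z + 1 (mod z⁴ + z³ + z² + z + 1).
Reduced: z.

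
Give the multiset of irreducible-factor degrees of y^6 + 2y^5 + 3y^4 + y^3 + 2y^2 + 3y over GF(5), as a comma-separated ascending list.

1, 1, 2, 2

Write h(y) = y^6 + 2y^5 + 3y^4 + y^3 + 2y^2 + 3y.
Roots in GF(5): h(0) = 0 → root; h(1) = 2; h(2) = 3; h(3) = 2; h(4) = 0 → root.
Linear factors from roots: (y), (y + 1).
Complete factorization: h(y) = (y)·(y + 1)·(y^2 + 2y + 3)·(y^2 + 4y + 1).
Factor degrees with multiplicity: 1 + 1 + 2 + 2 = 6.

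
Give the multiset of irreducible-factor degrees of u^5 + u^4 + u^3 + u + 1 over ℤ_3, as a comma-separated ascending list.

5

Write h(u) = u^5 + u^4 + u^3 + u + 1.
Roots in ℤ_3: h(0) = 1; h(1) = 2; h(2) = 2.
Complete factorization: h(u) = (u^5 + u^4 + u^3 + u + 1).
Factor degrees with multiplicity: 5 = 5.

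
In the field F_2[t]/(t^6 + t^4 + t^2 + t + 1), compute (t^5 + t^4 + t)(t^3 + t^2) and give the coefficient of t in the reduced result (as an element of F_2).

0

Multiply in F_2[t]: (t^5 + t^4 + t)·(t^3 + t^2) = t^8 + t^6 + t^4 + t^3.
Reduce using t^6 ≡ t^4 + t^2 + t + 1 (mod t^6 + t^4 + t^2 + t + 1).
Reduced: t^2.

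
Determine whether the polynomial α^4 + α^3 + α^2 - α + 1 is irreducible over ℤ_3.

No

Write g(α) = α^4 + α^3 + α^2 - α + 1.
Check for roots in ℤ_3: g(0) = 1; g(1) = 0 → root; g(2) = 0 → root.
g(1) = 0, so (α − 1) divides g(α); g is reducible.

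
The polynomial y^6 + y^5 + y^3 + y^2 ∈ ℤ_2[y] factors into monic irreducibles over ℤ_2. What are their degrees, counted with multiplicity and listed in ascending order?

1, 1, 1, 1, 2

Write g(y) = y^6 + y^5 + y^3 + y^2.
Roots in ℤ_2: g(0) = 0 → root; g(1) = 0 → root.
Linear factors from roots: (y), (y + 1).
Complete factorization: g(y) = (y)^2·(y + 1)^2·(y^2 + y + 1).
Factor degrees with multiplicity: 1 + 1 + 1 + 1 + 2 = 6.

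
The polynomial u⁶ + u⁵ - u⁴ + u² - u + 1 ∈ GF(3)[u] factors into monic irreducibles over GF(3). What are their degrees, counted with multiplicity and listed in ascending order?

Write h(u) = u⁶ + u⁵ - u⁴ + u² - u + 1.
Roots in GF(3): h(0) = 1; h(1) = 2; h(2) = 2.
Complete factorization: h(u) = (u⁶ + u⁵ - u⁴ + u² - u + 1).
Factor degrees with multiplicity: 6 = 6.

6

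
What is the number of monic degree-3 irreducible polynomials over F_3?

The number of monic irreducibles of degree 3 over GF(3) is (1/3)·Σ_{d∣3} μ(3/d) 3^d.
Divisors of 3: 1, 3; μ(3/d) for each: -1, 1.
Σ = − 3^1 + 3^3 = 24.
N = 24/3 = 8.

8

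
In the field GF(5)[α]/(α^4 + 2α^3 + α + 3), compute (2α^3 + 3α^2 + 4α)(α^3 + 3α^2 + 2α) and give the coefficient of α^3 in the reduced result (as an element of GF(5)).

2

Multiply in GF(5)[α]: (2α^3 + 3α^2 + 4α)·(α^3 + 3α^2 + 2α) = 2α^6 + 4α^5 + 2α^4 + 3α^3 + 3α^2.
Reduce using α^4 ≡ 3α^3 + 4α + 2 (mod α^4 + 2α^3 + α + 3).
Reduced: 2α^3 + 2α^2 + 3α + 4.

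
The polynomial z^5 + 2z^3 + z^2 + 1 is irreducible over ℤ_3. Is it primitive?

Yes

Write f(z) = z^5 + 2z^3 + z^2 + 1.
|GF(3^5)^×| = 3^5 − 1 = 242. Prime factorization: 242 = 2·11^2.
f is primitive ⇔ z has order 242 in GF(3)[z]/(f), i.e. z^(242/q) ≠ 1 for each prime q | 242.
z^(121) mod f = 2.
z^(22) mod f = z^2 + 2z + 2.
None equal 1, so z has full order 242; f is primitive.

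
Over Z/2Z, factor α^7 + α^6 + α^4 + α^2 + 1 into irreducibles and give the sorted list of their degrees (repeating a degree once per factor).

Write g(α) = α^7 + α^6 + α^4 + α^2 + 1.
Roots in Z/2Z: g(0) = 1; g(1) = 1.
Complete factorization: g(α) = (α^7 + α^6 + α^4 + α^2 + 1).
Factor degrees with multiplicity: 7 = 7.

7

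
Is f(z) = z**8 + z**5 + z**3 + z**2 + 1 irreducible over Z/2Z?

Check for roots in Z/2Z: f(0) = 1; f(1) = 1.
No roots, so no linear factors.
Monic irreducibles of degree 2 over GF(2): z**2 + z + 1.
None of them divide f (all give nonzero remainder).
Monic irreducibles of degree 3 over GF(2): z**3 + z + 1, z**3 + z**2 + 1.
None of them divide f (all give nonzero remainder).
Monic irreducibles of degree 4 over GF(2): z**4 + z + 1, z**4 + z**3 + 1, z**4 + z**3 + z**2 + z + 1.
None of them divide f (all give nonzero remainder).
No irreducible factor of degree ≤ 4 exists, so f is irreducible over GF(2).

Yes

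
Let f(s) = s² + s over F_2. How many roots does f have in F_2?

2

Evaluate at each of the 2 elements of F_2:
f(0) = 0 → root; f(1) = 0 → root.
Roots: {0, 1}.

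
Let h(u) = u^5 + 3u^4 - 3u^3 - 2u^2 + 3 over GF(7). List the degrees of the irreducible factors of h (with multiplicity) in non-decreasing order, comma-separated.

Linear factors from roots: (u + 2).
Complete factorization: h(u) = (u + 2)·(u^2 + 3u - 1)·(u^2 - 2u + 2).
Factor degrees with multiplicity: 1 + 2 + 2 = 5.

1, 2, 2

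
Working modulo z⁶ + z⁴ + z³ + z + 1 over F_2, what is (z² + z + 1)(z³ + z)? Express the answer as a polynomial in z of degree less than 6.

z^5 + z^4 + z^2 + z

Multiply in F_2[z]: (z² + z + 1)·(z³ + z) = z⁵ + z⁴ + z² + z.
Reduced: z⁵ + z⁴ + z² + z.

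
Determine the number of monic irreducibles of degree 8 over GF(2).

Gauss's count: N_{2}(8) = (1/8) Σ_{d|8} μ(8/d)·2^d.
Divisors of 8: 1, 2, 4, 8; μ(8/d) for each: 0, 0, -1, 1.
Σ = − 2^4 + 2^8 = 240.
N = 240/8 = 30.

30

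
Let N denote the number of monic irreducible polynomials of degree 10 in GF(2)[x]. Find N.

The number of monic irreducibles of degree 10 over GF(2) is (1/10)·Σ_{d∣10} μ(10/d) 2^d.
Divisors of 10: 1, 2, 5, 10; μ(10/d) for each: 1, -1, -1, 1.
Σ = 2^1 − 2^2 − 2^5 + 2^10 = 990.
N = 990/10 = 99.

99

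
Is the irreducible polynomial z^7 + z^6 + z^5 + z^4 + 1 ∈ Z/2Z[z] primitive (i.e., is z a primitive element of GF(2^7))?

Yes

Write f(z) = z^7 + z^6 + z^5 + z^4 + 1.
|GF(2^7)^×| = 2^7 − 1 = 127. Prime factorization: 127 = 127.
f is primitive ⇔ z has order 127 in GF(2)[z]/(f), i.e. z^(127/q) ≠ 1 for each prime q | 127.
z^(1) mod f = z.
None equal 1, so z has full order 127; f is primitive.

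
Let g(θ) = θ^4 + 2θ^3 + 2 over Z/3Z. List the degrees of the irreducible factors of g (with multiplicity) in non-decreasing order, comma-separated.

4

Roots in Z/3Z: g(0) = 2; g(1) = 2; g(2) = 1.
Complete factorization: g(θ) = (θ^4 + 2θ^3 + 2).
Factor degrees with multiplicity: 4 = 4.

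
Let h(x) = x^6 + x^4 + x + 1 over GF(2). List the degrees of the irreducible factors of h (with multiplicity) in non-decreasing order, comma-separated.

1, 2, 3

Roots in GF(2): h(0) = 1; h(1) = 0 → root.
Linear factors from roots: (x + 1).
Complete factorization: h(x) = (x + 1)·(x^2 + x + 1)·(x^3 + x + 1).
Factor degrees with multiplicity: 1 + 2 + 3 = 6.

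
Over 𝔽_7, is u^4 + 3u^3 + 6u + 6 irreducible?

No

Write h(u) = u^4 + 3u^3 + 6u + 6.
Check for roots in 𝔽_7: h(0) = 6; h(1) = 2; h(2) = 2; h(3) = 4; h(4) = 2; h(5) = 0 → root; h(6) = 5.
h(5) = 0, so (u − 5) divides h(u); h is reducible.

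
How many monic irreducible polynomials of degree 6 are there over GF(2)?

9

By the necklace-counting formula, N_2(6) = (1/6) Σ_{d|6} μ(6/d)·2^d.
Divisors of 6: 1, 2, 3, 6; μ(6/d) for each: 1, -1, -1, 1.
Σ = 2^1 − 2^2 − 2^3 + 2^6 = 54.
N = 54/6 = 9.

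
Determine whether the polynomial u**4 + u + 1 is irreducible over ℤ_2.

Write m(u) = u**4 + u + 1.
Check for roots in ℤ_2: m(0) = 1; m(1) = 1.
No roots, so no linear factors.
Monic irreducibles of degree 2 over GF(2): u**2 + u + 1.
None of them divide m (all give nonzero remainder).
No irreducible factor of degree ≤ 2 exists, so m is irreducible over GF(2).

Yes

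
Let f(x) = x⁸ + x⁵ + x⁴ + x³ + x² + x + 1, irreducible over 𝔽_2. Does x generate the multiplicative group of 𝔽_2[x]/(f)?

|GF(2^8)^×| = 2^8 − 1 = 255. Prime factorization: 255 = 3·5·17.
f is primitive ⇔ x has order 255 in GF(2)[x]/(f), i.e. x^(255/q) ≠ 1 for each prime q | 255.
x^(85) mod f = 1
x^(51) mod f = x⁷ + x⁵ + x³ + x² + x + 1.
x^(15) mod f = x⁶ + x³ + x + 1.
Since x^(85) = 1, the order of x divides 85 < 255; not primitive.

No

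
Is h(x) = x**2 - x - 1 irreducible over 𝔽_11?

No

Check each element of 𝔽_11 for a root: h(0)=10, h(1)=10, h(2)=1, h(3)=5, h(4)=0, h(5)=8, h(6)=7, h(7)=8, h(8)=0, h(9)=5, h(10)=1.
h(4) = 0, so (x − 4) divides h(x); h is reducible.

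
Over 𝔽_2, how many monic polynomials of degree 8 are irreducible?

Gauss's count: N_{2}(8) = (1/8) Σ_{d|8} μ(8/d)·2^d.
Divisors of 8: 1, 2, 4, 8; μ(8/d) for each: 0, 0, -1, 1.
Σ = − 2^4 + 2^8 = 240.
N = 240/8 = 30.

30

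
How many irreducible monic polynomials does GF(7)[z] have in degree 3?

112

By the necklace-counting formula, N_7(3) = (1/3) Σ_{d|3} μ(3/d)·7^d.
Divisors of 3: 1, 3; μ(3/d) for each: -1, 1.
Σ = − 7^1 + 7^3 = 336.
N = 336/3 = 112.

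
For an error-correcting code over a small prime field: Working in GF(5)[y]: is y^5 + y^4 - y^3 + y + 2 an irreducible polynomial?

Write P(y) = y^5 + y^4 - y^3 + y + 2.
Check for roots in GF(5): P(0) = 2; P(1) = 4; P(2) = 4; P(3) = 2; P(4) = 2.
No roots, so no linear factors.
Degree-2 irreducible divisors: test the 10 monic irreducibles of degree 2 over GF(5).
None of them divide P (all give nonzero remainder).
No irreducible factor of degree ≤ 2 exists, so P is irreducible over GF(5).

Yes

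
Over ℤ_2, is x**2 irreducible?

No

Write f(x) = x**2.
Check for roots in ℤ_2: f(0) = 0 → root; f(1) = 1.
f(0) = 0, so (x) divides f(x); f is reducible.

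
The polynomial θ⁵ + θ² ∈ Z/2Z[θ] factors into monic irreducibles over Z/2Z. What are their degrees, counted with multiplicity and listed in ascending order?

1, 1, 1, 2

Write h(θ) = θ⁵ + θ².
Roots in Z/2Z: h(0) = 0 → root; h(1) = 0 → root.
Linear factors from roots: (θ), (θ + 1).
Complete factorization: h(θ) = (θ + 1)·(θ)^2·(θ² + θ + 1).
Factor degrees with multiplicity: 1 + 1 + 1 + 2 = 5.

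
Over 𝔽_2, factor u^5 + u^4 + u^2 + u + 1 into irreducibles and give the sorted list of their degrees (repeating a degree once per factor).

5

Write h(u) = u^5 + u^4 + u^2 + u + 1.
Roots in 𝔽_2: h(0) = 1; h(1) = 1.
Complete factorization: h(u) = (u^5 + u^4 + u^2 + u + 1).
Factor degrees with multiplicity: 5 = 5.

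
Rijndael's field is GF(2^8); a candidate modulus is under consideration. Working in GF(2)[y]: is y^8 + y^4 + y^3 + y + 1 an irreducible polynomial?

Write g(y) = y^8 + y^4 + y^3 + y + 1.
Check for roots in GF(2): g(0) = 1; g(1) = 1.
No roots, so no linear factors.
Monic irreducibles of degree 2 over GF(2): y^2 + y + 1.
None of them divide g (all give nonzero remainder).
Monic irreducibles of degree 3 over GF(2): y^3 + y + 1, y^3 + y^2 + 1.
None of them divide g (all give nonzero remainder).
Monic irreducibles of degree 4 over GF(2): y^4 + y + 1, y^4 + y^3 + 1, y^4 + y^3 + y^2 + y + 1.
None of them divide g (all give nonzero remainder).
No irreducible factor of degree ≤ 4 exists, so g is irreducible over GF(2).

Yes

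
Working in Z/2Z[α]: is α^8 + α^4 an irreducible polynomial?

Write g(α) = α^8 + α^4.
Check for roots in Z/2Z: g(0) = 0 → root; g(1) = 0 → root.
g(0) = 0, so (α) divides g(α); g is reducible.

No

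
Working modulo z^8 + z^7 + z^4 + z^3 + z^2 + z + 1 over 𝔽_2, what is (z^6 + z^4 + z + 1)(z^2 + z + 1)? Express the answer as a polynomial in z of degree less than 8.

Multiply in 𝔽_2[z]: (z^6 + z^4 + z + 1)·(z^2 + z + 1) = z^8 + z^7 + z^5 + z^4 + z^3 + 1.
Reduce using z^8 ≡ z^7 + z^4 + z^3 + z^2 + z + 1 (mod z^8 + z^7 + z^4 + z^3 + z^2 + z + 1).
Reduced: z^5 + z^2 + z.

z^5 + z^2 + z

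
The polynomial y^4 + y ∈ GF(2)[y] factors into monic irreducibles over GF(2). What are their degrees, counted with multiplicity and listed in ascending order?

1, 1, 2

Write h(y) = y^4 + y.
Roots in GF(2): h(0) = 0 → root; h(1) = 0 → root.
Linear factors from roots: (y), (y + 1).
Complete factorization: h(y) = (y)·(y + 1)·(y^2 + y + 1).
Factor degrees with multiplicity: 1 + 1 + 2 = 4.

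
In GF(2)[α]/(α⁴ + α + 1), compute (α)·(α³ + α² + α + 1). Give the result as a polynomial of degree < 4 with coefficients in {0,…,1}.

α^3 + α^2 + 1

Multiply in GF(2)[α]: (α)·(α³ + α² + α + 1) = α⁴ + α³ + α² + α.
Reduce using α⁴ ≡ α + 1 (mod α⁴ + α + 1).
Reduced: α³ + α² + 1.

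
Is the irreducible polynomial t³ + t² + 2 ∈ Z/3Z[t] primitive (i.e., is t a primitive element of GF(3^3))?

No

Write f(t) = t³ + t² + 2.
|GF(3^3)^×| = 3^3 − 1 = 26. Prime factorization: 26 = 2·13.
f is primitive ⇔ t has order 26 in GF(3)[t]/(f), i.e. t^(26/q) ≠ 1 for each prime q | 26.
t^(13) mod f = 1
t^(2) mod f = t².
Since t^(13) = 1, the order of t divides 13 < 26; not primitive.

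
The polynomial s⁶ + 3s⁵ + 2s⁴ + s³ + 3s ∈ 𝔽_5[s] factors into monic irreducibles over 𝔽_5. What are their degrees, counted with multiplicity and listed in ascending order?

1, 1, 1, 1, 2

Write g(s) = s⁶ + 3s⁵ + 2s⁴ + s³ + 3s.
Roots in 𝔽_5: g(0) = 0 → root; g(1) = 0 → root; g(2) = 1; g(3) = 1; g(4) = 1.
Linear factors from roots: (s), (s + 4).
Complete factorization: g(s) = (s)·(s + 4)^3·(s² + s + 2).
Factor degrees with multiplicity: 1 + 1 + 1 + 1 + 2 = 6.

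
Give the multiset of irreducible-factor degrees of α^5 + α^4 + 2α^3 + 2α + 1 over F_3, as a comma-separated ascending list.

1, 1, 3

Write f(α) = α^5 + α^4 + 2α^3 + 2α + 1.
Roots in F_3: f(0) = 1; f(1) = 1; f(2) = 0 → root.
Linear factors from roots: (α + 1).
Complete factorization: f(α) = (α + 1)^2·(α^3 + 2α^2 + 1).
Factor degrees with multiplicity: 1 + 1 + 3 = 5.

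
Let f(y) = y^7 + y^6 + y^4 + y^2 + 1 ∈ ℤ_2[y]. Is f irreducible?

Check for roots in ℤ_2: f(0) = 1; f(1) = 1.
No roots, so no linear factors.
Monic irreducibles of degree 2 over GF(2): y^2 + y + 1.
None of them divide f (all give nonzero remainder).
Monic irreducibles of degree 3 over GF(2): y^3 + y + 1, y^3 + y^2 + 1.
None of them divide f (all give nonzero remainder).
No irreducible factor of degree ≤ 3 exists, so f is irreducible over GF(2).

Yes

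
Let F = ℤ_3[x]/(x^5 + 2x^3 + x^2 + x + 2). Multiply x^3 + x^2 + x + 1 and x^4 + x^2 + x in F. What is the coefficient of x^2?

2

Multiply in ℤ_3[x]: (x^3 + x^2 + x + 1)·(x^4 + x^2 + x) = x^7 + x^6 + 2x^5 + 2x^3 + 2x^2 + x.
Reduce using x^5 ≡ x^3 + 2x^2 + 2x + 1 (mod x^5 + 2x^3 + x^2 + x + 2).
Reduced: 2x^2 + 2x.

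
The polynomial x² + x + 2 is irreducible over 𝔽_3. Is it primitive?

Yes

Write f(x) = x² + x + 2.
|GF(3^2)^×| = 3^2 − 1 = 8. Prime factorization: 8 = 2^3.
f is primitive ⇔ x has order 8 in GF(3)[x]/(f), i.e. x^(8/q) ≠ 1 for each prime q | 8.
x^(4) mod f = 2.
None equal 1, so x has full order 8; f is primitive.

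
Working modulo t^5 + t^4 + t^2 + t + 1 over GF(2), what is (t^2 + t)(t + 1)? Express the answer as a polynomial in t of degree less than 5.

Multiply in GF(2)[t]: (t^2 + t)·(t + 1) = t^3 + t.
Reduced: t^3 + t.

t^3 + t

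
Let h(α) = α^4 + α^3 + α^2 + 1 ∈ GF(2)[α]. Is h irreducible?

Check for roots in GF(2): h(0) = 1; h(1) = 0 → root.
h(1) = 0, so (α − 1) divides h(α); h is reducible.

No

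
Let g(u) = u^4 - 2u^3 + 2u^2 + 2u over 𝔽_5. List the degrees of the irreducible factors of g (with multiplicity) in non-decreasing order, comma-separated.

Roots in 𝔽_5: g(0) = 0 → root; g(1) = 3; g(2) = 2; g(3) = 1; g(4) = 3.
Linear factors from roots: (u).
Complete factorization: g(u) = (u)·(u^3 - 2u^2 + 2u + 2).
Factor degrees with multiplicity: 1 + 3 = 4.

1, 3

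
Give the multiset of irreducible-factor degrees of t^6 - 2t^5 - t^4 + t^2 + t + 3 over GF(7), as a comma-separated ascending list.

1, 2, 3

Write h(t) = t^6 - 2t^5 - t^4 + t^2 + t + 3.
Linear factors from roots: (t - 2).
Complete factorization: h(t) = (t - 2)·(t^2 - 3t - 2)·(t^3 + 3t^2 + 3t - 1).
Factor degrees with multiplicity: 1 + 2 + 3 = 6.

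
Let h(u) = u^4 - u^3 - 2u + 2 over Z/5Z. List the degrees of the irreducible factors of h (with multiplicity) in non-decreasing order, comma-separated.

Roots in Z/5Z: h(0) = 2; h(1) = 0 → root; h(2) = 1; h(3) = 0 → root; h(4) = 1.
Linear factors from roots: (u - 1), (u + 2).
Complete factorization: h(u) = (u + 2)·(u - 1)·(u^2 - 2u - 1).
Factor degrees with multiplicity: 1 + 1 + 2 = 4.

1, 1, 2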